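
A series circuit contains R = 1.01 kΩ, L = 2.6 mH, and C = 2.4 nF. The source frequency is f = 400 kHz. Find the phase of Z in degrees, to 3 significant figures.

81.0°

ω = 2πf = 2.513e+06 rad/s
X_L = ωL = 6530 Ω
X_C = 1/(ωC) = 166 Ω
Net reactance X = X_L − X_C = 6370 Ω
Z = 1010 + j6370 Ω
|Z| = √(1010² + 6370²) = 6450 Ω
∠Z = arctan(6370/1010) = 81.0°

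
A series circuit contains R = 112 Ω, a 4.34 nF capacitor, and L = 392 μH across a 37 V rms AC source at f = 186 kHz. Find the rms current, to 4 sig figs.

ω = 2πf = 1.169e+06 rad/s
X_L = ωL = 458.1 Ω
X_C = 1/(ωC) = 197.2 Ω
Net reactance X = X_L − X_C = 261.0 Ω
Z = 112.0 + j261.0 Ω
|Z| = √(112.0² + 261.0²) = 284.0 Ω
I = V/|Z| = 37/284.0 = 130.3 mA

130.3 mA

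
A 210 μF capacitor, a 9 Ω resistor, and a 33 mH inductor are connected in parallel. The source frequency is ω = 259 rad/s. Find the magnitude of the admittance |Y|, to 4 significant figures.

X_L = ωL = 8.547 Ω
X_C = 1/(ωC) = 18.39 Ω
Parallel: admittances add. Y = 1/R + 1/(jωL) + jωC
Y = (0.1111 − j0.06261) S
|Y| = 0.1275 S → |Z| = 1/|Y| = 7.841 Ω, ∠Z = −∠Y = 29.40°

127.5 mS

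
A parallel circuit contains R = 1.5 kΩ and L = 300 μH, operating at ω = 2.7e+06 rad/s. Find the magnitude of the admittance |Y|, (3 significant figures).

1.40 mS

X_L = ωL = 810 Ω
Parallel: admittances add. Y = 1/R + 1/(jωL)
Y = (0.000667 − j0.00123) S
|Y| = 0.00140 S → |Z| = 1/|Y| = 713 Ω, ∠Z = −∠Y = 61.6°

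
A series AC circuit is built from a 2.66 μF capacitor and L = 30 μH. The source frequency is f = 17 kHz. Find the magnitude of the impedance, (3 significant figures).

0.315 Ω

ω = 2πf = 106800 rad/s
X_L = ωL = 3.20 Ω
X_C = 1/(ωC) = 3.52 Ω
Net reactance X = X_L − X_C = -0.315 Ω
Z = − j0.315 Ω
|Z| = √(0² + 0.315²) = 0.315 Ω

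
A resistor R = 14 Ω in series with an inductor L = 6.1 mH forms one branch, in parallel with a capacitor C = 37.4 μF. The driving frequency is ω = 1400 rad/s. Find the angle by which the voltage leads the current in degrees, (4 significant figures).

X_L = ωL = 8.540 Ω
X_C = 1/(ωC) = 19.10 Ω
Branch 1 (R+jX_L): Z₁ = 14.00 + j8.540 Ω, |Z₁| = 16.40 Ω
Branch 2 (−jX_C): Z₂ = −j19.10 Ω
Parallel: Z = Z₁Z₂/(Z₁+Z₂), |Z| = 17.86 Ω, ∠Z = -21.59°

-21.59°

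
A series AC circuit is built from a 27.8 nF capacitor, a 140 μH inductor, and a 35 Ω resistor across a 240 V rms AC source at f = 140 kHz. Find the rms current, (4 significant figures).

ω = 2πf = 879600 rad/s
X_L = ωL = 123.2 Ω
X_C = 1/(ωC) = 40.89 Ω
Net reactance X = X_L − X_C = 82.26 Ω
Z = 35.00 + j82.26 Ω
|Z| = √(35.00² + 82.26²) = 89.39 Ω
I = V/|Z| = 240/89.39 = 2.685 A

2.685 A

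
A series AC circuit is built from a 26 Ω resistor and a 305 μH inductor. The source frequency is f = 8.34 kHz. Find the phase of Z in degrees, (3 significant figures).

31.6°

ω = 2πf = 52400 rad/s
X_L = ωL = 16.0 Ω
Z = 26.0 + j16.0 Ω
|Z| = √(26.0² + 16.0²) = 30.5 Ω
∠Z = arctan(16.0/26.0) = 31.6°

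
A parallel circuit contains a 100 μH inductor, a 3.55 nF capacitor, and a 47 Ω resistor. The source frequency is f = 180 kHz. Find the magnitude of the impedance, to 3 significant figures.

ω = 2πf = 1.131e+06 rad/s
X_L = ωL = 113 Ω
X_C = 1/(ωC) = 249 Ω
Parallel: admittances add. Y = 1/R + 1/(jωL) + jωC
Y = (0.0213 − j0.00483) S
|Y| = 0.0218 S → |Z| = 1/|Y| = 45.8 Ω, ∠Z = −∠Y = 12.8°

45.8 Ω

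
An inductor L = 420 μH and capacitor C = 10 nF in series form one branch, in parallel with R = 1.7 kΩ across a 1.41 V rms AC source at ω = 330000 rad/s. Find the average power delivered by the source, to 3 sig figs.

X_L = ωL = 139 Ω
X_C = 1/(ωC) = 303 Ω
Branch 1: Z₁ = R = 1700 Ω
Branch 2 (series LC): Z₂ = j(X_L − X_C) = −j164 Ω
Parallel: Z = Z₁Z₂/(Z₁+Z₂), |Z| = 164 Ω, ∠Z = -84.5°
I = V/|Z| = 8.62 mA
P = VI cos φ = 1.41 × 0.00862 × cos(-84.5°) = 1.17 mW

1.17 mW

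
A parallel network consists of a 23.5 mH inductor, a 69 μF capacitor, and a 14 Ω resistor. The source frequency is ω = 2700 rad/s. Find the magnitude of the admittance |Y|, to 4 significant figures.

184.9 mS

X_L = ωL = 63.45 Ω
X_C = 1/(ωC) = 5.368 Ω
Parallel: admittances add. Y = 1/R + 1/(jωL) + jωC
Y = (0.07143 + j0.1705) S
|Y| = 0.1849 S → |Z| = 1/|Y| = 5.409 Ω, ∠Z = −∠Y = -67.27°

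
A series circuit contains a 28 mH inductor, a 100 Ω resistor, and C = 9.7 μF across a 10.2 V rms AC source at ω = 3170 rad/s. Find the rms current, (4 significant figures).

88.91 mA

X_L = ωL = 88.76 Ω
X_C = 1/(ωC) = 32.52 Ω
Net reactance X = X_L − X_C = 56.24 Ω
Z = 100.0 + j56.24 Ω
|Z| = √(100.0² + 56.24²) = 114.7 Ω
I = V/|Z| = 10.2/114.7 = 88.91 mA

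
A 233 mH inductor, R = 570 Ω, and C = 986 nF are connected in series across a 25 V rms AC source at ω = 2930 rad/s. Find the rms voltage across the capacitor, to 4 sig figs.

X_L = ωL = 682.7 Ω
X_C = 1/(ωC) = 346.1 Ω
Net reactance X = X_L − X_C = 336.5 Ω
Z = 570.0 + j336.5 Ω
|Z| = √(570.0² + 336.5²) = 661.9 Ω
I = V/|Z| = 37.77 mA
V_C = I·|Z_C| = 0.03777 × 346.1 = 13.07 V

13.07 V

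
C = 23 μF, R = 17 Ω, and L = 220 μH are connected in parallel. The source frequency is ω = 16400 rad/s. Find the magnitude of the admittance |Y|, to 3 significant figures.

116 mS

X_L = ωL = 3.61 Ω
X_C = 1/(ωC) = 2.65 Ω
Parallel: admittances add. Y = 1/R + 1/(jωL) + jωC
Y = (0.0588 + j0.100) S
|Y| = 0.116 S → |Z| = 1/|Y| = 8.62 Ω, ∠Z = −∠Y = -59.5°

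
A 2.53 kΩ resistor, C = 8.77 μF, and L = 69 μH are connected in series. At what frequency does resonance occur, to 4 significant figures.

6.470 kHz

ω₀ = 1/√(LC) = 1/√(6.9e-05 × 8.77e-06) = 40650 rad/s
f₀ = ω₀/(2π) = 6.470 kHz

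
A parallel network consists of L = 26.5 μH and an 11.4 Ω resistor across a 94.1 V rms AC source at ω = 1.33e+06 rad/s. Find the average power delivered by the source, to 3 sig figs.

777 W

X_L = ωL = 35.2 Ω
Parallel: admittances add. Y = 1/R + 1/(jωL)
Y = (0.0877 − j0.0284) S
|Y| = 0.0922 S → |Z| = 1/|Y| = 10.8 Ω, ∠Z = −∠Y = 17.9°
I = V/|Z| = 8.68 A
P = VI cos φ = 94.1 × 8.68 × cos(17.9°) = 777 W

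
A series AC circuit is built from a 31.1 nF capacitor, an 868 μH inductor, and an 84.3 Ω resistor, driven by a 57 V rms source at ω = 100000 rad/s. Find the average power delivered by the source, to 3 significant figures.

4.40 W

X_L = ωL = 86.8 Ω
X_C = 1/(ωC) = 322 Ω
Net reactance X = X_L − X_C = -235 Ω
Z = 84.3 − j235 Ω
|Z| = √(84.3² + 235²) = 249 Ω
∠Z = arctan(-235/84.3) = -70.2°
I = V/|Z| = 229 mA
P = VI cos φ = 57 × 0.229 × cos(-70.2°) = 4.40 W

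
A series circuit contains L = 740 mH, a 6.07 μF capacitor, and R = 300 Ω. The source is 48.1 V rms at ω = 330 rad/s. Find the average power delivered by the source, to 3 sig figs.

4.48 W

X_L = ωL = 244 Ω
X_C = 1/(ωC) = 499 Ω
Net reactance X = X_L − X_C = -255 Ω
Z = 300 − j255 Ω
|Z| = √(300² + 255²) = 394 Ω
∠Z = arctan(-255/300) = -40.4°
I = V/|Z| = 122 mA
P = VI cos φ = 48.1 × 0.122 × cos(-40.4°) = 4.48 W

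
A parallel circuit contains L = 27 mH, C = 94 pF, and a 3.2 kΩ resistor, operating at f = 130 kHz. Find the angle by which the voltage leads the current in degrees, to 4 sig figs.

ω = 2πf = 816800 rad/s
X_L = ωL = 22050 Ω
X_C = 1/(ωC) = 13020 Ω
Parallel: admittances add. Y = 1/R + 1/(jωL) + jωC
Y = (0.0003125 + j3.144e-05) S
|Y| = 0.0003141 S → |Z| = 1/|Y| = 3184 Ω, ∠Z = −∠Y = -5.745°

-5.745°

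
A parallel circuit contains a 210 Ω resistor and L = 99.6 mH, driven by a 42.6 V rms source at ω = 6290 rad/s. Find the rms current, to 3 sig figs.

X_L = ωL = 626 Ω
Parallel: admittances add. Y = 1/R + 1/(jωL)
Y = (0.00476 − j0.00160) S
|Y| = 0.00502 S → |Z| = 1/|Y| = 199 Ω, ∠Z = −∠Y = 18.5°
I = V/|Z| = 42.6/199 = 214 mA

214 mA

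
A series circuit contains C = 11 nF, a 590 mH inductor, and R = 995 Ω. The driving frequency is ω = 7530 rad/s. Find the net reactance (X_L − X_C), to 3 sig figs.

-7630 Ω

X_L = ωL = 4440 Ω
X_C = 1/(ωC) = 12100 Ω
X = 4440 − 12100 = -7630 Ω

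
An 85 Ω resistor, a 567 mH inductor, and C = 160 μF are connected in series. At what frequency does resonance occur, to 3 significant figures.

ω₀ = 1/√(LC) = 1/√(0.567 × 0.00016) = 105.0 rad/s
f₀ = ω₀/(2π) = 16.7 Hz

16.7 Hz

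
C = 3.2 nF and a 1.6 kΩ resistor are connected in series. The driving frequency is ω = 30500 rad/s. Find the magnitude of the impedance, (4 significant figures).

10370 Ω

X_C = 1/(ωC) = 10250 Ω
Z = 1600 − j10250 Ω
|Z| = √(1600² + 10250²) = 10370 Ω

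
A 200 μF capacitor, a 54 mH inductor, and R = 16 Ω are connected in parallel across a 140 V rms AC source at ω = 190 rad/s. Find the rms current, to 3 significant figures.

X_L = ωL = 10.3 Ω
X_C = 1/(ωC) = 26.3 Ω
Parallel: admittances add. Y = 1/R + 1/(jωL) + jωC
Y = (0.0625 − j0.0595) S
|Y| = 0.0863 S → |Z| = 1/|Y| = 11.6 Ω, ∠Z = −∠Y = 43.6°
I = V/|Z| = 140/11.6 = 12.1 A

12.1 A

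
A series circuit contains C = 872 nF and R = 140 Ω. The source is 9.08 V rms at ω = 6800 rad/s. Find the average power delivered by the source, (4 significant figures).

X_C = 1/(ωC) = 168.6 Ω
Z = 140.0 − j168.6 Ω
|Z| = √(140.0² + 168.6²) = 219.2 Ω
∠Z = arctan(-168.6/140.0) = -50.30°
I = V/|Z| = 41.43 mA
P = VI cos φ = 9.08 × 0.04143 × cos(-50.30°) = 240.3 mW

240.3 mW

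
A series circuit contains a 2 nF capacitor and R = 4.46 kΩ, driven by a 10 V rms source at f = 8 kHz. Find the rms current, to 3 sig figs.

917 μA

ω = 2πf = 50270 rad/s
X_C = 1/(ωC) = 9950 Ω
Z = 4460 − j9950 Ω
|Z| = √(4460² + 9950²) = 10900 Ω
I = V/|Z| = 10/10900 = 917 μA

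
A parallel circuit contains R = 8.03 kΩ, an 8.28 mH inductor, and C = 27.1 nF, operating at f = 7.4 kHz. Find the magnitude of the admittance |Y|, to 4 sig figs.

ω = 2πf = 46500 rad/s
X_L = ωL = 385.0 Ω
X_C = 1/(ωC) = 793.6 Ω
Parallel: admittances add. Y = 1/R + 1/(jωL) + jωC
Y = (0.0001245 − j0.001337) S
|Y| = 0.001343 S → |Z| = 1/|Y| = 744.5 Ω, ∠Z = −∠Y = 84.68°

1.343 mS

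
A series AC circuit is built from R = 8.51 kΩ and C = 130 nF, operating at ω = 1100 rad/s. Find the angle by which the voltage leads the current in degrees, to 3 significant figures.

-39.4°

X_C = 1/(ωC) = 6990 Ω
Z = 8510 − j6990 Ω
|Z| = √(8510² + 6990²) = 11000 Ω
∠Z = arctan(-6990/8510) = -39.4°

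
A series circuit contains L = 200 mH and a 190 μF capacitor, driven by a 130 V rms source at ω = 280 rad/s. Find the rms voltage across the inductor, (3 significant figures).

196 V

X_L = ωL = 56.0 Ω
X_C = 1/(ωC) = 18.8 Ω
Net reactance X = X_L − X_C = 37.2 Ω
Z = j37.2 Ω
|Z| = √(0² + 37.2²) = 37.2 Ω
I = V/|Z| = 3.49 A
V_L = I·|Z_L| = 3.49 × 56.0 = 196 V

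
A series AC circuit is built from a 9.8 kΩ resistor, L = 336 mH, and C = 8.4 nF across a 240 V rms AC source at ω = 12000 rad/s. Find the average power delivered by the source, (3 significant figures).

4.32 W

X_L = ωL = 4030 Ω
X_C = 1/(ωC) = 9920 Ω
Net reactance X = X_L − X_C = -5890 Ω
Z = 9800 − j5890 Ω
|Z| = √(9800² + 5890²) = 11400 Ω
∠Z = arctan(-5890/9800) = -31.0°
I = V/|Z| = 21.0 mA
P = VI cos φ = 240 × 0.0210 × cos(-31.0°) = 4.32 W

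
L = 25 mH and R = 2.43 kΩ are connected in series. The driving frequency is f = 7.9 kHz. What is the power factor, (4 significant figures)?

ω = 2πf = 49640 rad/s
X_L = ωL = 1241 Ω
Z = 2430 + j1241 Ω
|Z| = √(2430² + 1241²) = 2729 Ω
∠Z = arctan(1241/2430) = 27.05°
cos φ = cos(27.05°) = 0.8906

0.8906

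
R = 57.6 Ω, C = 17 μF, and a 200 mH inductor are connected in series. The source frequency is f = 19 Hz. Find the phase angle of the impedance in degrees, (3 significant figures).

-83.0°

ω = 2πf = 119.4 rad/s
X_L = ωL = 23.9 Ω
X_C = 1/(ωC) = 493 Ω
Net reactance X = X_L − X_C = -469 Ω
Z = 57.6 − j469 Ω
|Z| = √(57.6² + 469²) = 472 Ω
∠Z = arctan(-469/57.6) = -83.0°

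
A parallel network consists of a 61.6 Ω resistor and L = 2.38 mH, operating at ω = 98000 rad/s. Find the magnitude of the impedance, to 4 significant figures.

X_L = ωL = 233.2 Ω
Parallel: admittances add. Y = 1/R + 1/(jωL)
Y = (0.01623 − j0.004287) S
|Y| = 0.01679 S → |Z| = 1/|Y| = 59.56 Ω, ∠Z = −∠Y = 14.79°

59.56 Ω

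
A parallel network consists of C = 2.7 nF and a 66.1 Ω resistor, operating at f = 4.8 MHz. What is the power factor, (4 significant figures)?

ω = 2πf = 3.016e+07 rad/s
X_C = 1/(ωC) = 12.28 Ω
Parallel: admittances add. Y = 1/R + jωC
Y = (0.01513 + j0.08143) S
|Y| = 0.08282 S → |Z| = 1/|Y| = 12.07 Ω, ∠Z = −∠Y = -79.48°
cos φ = cos(-79.48°) = 0.1827

0.1827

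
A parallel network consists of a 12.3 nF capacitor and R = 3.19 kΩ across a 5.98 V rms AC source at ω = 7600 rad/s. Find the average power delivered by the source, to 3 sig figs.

X_C = 1/(ωC) = 10700 Ω
Parallel: admittances add. Y = 1/R + jωC
Y = (0.000313 + j9.35e-05) S
|Y| = 0.000327 S → |Z| = 1/|Y| = 3060 Ω, ∠Z = −∠Y = -16.6°
I = V/|Z| = 1.96 mA
P = VI cos φ = 5.98 × 0.00196 × cos(-16.6°) = 11.2 mW

11.2 mW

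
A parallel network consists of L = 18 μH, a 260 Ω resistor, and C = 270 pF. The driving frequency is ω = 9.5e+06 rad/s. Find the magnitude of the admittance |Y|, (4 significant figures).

5.057 mS

X_L = ωL = 171.0 Ω
X_C = 1/(ωC) = 389.9 Ω
Parallel: admittances add. Y = 1/R + 1/(jωL) + jωC
Y = (0.003846 − j0.003283) S
|Y| = 0.005057 S → |Z| = 1/|Y| = 197.8 Ω, ∠Z = −∠Y = 40.48°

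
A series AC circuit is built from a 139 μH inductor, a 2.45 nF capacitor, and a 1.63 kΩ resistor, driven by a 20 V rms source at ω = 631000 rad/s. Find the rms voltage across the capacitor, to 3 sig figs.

7.51 V

X_L = ωL = 87.7 Ω
X_C = 1/(ωC) = 647 Ω
Net reactance X = X_L − X_C = -559 Ω
Z = 1630 − j559 Ω
|Z| = √(1630² + 559²) = 1720 Ω
I = V/|Z| = 11.6 mA
V_C = I·|Z_C| = 0.0116 × 647 = 7.51 V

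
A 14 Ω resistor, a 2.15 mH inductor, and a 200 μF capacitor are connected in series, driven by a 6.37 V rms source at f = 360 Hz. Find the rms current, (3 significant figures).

447 mA

ω = 2πf = 2262 rad/s
X_L = ωL = 4.86 Ω
X_C = 1/(ωC) = 2.21 Ω
Net reactance X = X_L − X_C = 2.65 Ω
Z = 14.0 + j2.65 Ω
|Z| = √(14.0² + 2.65²) = 14.2 Ω
I = V/|Z| = 6.37/14.2 = 447 mA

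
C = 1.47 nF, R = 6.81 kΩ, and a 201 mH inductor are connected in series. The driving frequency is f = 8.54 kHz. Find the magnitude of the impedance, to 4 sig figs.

ω = 2πf = 53660 rad/s
X_L = ωL = 10790 Ω
X_C = 1/(ωC) = 12680 Ω
Net reactance X = X_L − X_C = -1892 Ω
Z = 6810 − j1892 Ω
|Z| = √(6810² + 1892²) = 7068 Ω

7068 Ω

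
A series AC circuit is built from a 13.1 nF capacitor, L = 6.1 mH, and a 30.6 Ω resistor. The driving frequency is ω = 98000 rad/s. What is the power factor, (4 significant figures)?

X_L = ωL = 597.8 Ω
X_C = 1/(ωC) = 778.9 Ω
Net reactance X = X_L − X_C = -181.1 Ω
Z = 30.60 − j181.1 Ω
|Z| = √(30.60² + 181.1²) = 183.7 Ω
∠Z = arctan(-181.1/30.60) = -80.41°
cos φ = cos(-80.41°) = 0.1666

0.1666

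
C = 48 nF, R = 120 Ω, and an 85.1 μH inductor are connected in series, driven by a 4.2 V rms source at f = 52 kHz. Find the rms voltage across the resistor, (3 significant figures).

4.02 V

ω = 2πf = 326700 rad/s
X_L = ωL = 27.8 Ω
X_C = 1/(ωC) = 63.8 Ω
Net reactance X = X_L − X_C = -36.0 Ω
Z = 120 − j36.0 Ω
|Z| = √(120² + 36.0²) = 125 Ω
I = V/|Z| = 33.5 mA
V_R = I·|Z_R| = 0.0335 × 120 = 4.02 V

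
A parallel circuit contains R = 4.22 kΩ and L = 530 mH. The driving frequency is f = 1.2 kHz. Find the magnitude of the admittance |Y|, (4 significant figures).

344.6 μS

ω = 2πf = 7540 rad/s
X_L = ωL = 3996 Ω
Parallel: admittances add. Y = 1/R + 1/(jωL)
Y = (0.0002370 − j0.0002502) S
|Y| = 0.0003446 S → |Z| = 1/|Y| = 2902 Ω, ∠Z = −∠Y = 46.56°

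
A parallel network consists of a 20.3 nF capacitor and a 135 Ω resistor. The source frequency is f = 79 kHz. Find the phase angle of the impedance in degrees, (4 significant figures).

-53.68°

ω = 2πf = 496400 rad/s
X_C = 1/(ωC) = 99.24 Ω
Parallel: admittances add. Y = 1/R + jωC
Y = (0.007407 + j0.01008) S
|Y| = 0.01251 S → |Z| = 1/|Y| = 79.96 Ω, ∠Z = −∠Y = -53.68°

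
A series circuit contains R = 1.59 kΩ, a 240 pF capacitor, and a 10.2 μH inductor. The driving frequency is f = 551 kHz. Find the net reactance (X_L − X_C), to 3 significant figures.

-1170 Ω

ω = 2πf = 3.462e+06 rad/s
X_L = ωL = 35.3 Ω
X_C = 1/(ωC) = 1200 Ω
X = 35.3 − 1200 = -1170 Ω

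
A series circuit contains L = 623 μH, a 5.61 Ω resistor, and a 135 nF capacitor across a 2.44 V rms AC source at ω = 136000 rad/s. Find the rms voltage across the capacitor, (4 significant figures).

X_L = ωL = 84.73 Ω
X_C = 1/(ωC) = 54.47 Ω
Net reactance X = X_L − X_C = 30.26 Ω
Z = 5.610 + j30.26 Ω
|Z| = √(5.610² + 30.26²) = 30.78 Ω
I = V/|Z| = 79.28 mA
V_C = I·|Z_C| = 0.07928 × 54.47 = 4.318 V

4.318 V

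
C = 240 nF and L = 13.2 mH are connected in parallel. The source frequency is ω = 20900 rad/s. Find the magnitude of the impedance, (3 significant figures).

X_L = ωL = 276 Ω
X_C = 1/(ωC) = 199 Ω
Parallel: admittances add. Y = 1/(jωL) + jωC
Y = (0 + j0.00139) S
|Y| = 0.00139 S → |Z| = 1/|Y| = 719 Ω, ∠Z = −∠Y = -90.0°

719 Ω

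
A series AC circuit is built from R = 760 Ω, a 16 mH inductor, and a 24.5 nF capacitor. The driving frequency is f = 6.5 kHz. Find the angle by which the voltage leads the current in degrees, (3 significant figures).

-24.5°

ω = 2πf = 40840 rad/s
X_L = ωL = 653 Ω
X_C = 1/(ωC) = 999 Ω
Net reactance X = X_L − X_C = -346 Ω
Z = 760 − j346 Ω
|Z| = √(760² + 346²) = 835 Ω
∠Z = arctan(-346/760) = -24.5°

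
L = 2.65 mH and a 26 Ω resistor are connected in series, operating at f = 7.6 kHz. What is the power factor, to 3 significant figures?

0.201

ω = 2πf = 47750 rad/s
X_L = ωL = 127 Ω
Z = 26.0 + j127 Ω
|Z| = √(26.0² + 127²) = 129 Ω
∠Z = arctan(127/26.0) = 78.4°
cos φ = cos(78.4°) = 0.201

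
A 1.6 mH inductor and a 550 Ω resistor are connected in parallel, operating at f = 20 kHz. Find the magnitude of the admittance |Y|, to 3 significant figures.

ω = 2πf = 125700 rad/s
X_L = ωL = 201 Ω
Parallel: admittances add. Y = 1/R + 1/(jωL)
Y = (0.00182 − j0.00497) S
|Y| = 0.00530 S → |Z| = 1/|Y| = 189 Ω, ∠Z = −∠Y = 69.9°

5.30 mS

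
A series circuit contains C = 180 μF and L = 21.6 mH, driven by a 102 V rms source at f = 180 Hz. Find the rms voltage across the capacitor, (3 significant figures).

25.7 V

ω = 2πf = 1131 rad/s
X_L = ωL = 24.4 Ω
X_C = 1/(ωC) = 4.91 Ω
Net reactance X = X_L − X_C = 19.5 Ω
Z = j19.5 Ω
|Z| = √(0² + 19.5²) = 19.5 Ω
I = V/|Z| = 5.23 A
V_C = I·|Z_C| = 5.23 × 4.91 = 25.7 V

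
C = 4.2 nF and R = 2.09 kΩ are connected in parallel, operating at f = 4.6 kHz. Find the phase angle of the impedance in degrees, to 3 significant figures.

-14.2°

ω = 2πf = 28900 rad/s
X_C = 1/(ωC) = 8240 Ω
Parallel: admittances add. Y = 1/R + jωC
Y = (0.000478 + j0.000121) S
|Y| = 0.000494 S → |Z| = 1/|Y| = 2030 Ω, ∠Z = −∠Y = -14.2°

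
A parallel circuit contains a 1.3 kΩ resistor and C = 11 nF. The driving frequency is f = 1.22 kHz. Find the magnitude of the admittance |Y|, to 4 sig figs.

ω = 2πf = 7665 rad/s
X_C = 1/(ωC) = 11860 Ω
Parallel: admittances add. Y = 1/R + jωC
Y = (0.0007692 + j8.432e-05) S
|Y| = 0.0007738 S → |Z| = 1/|Y| = 1292 Ω, ∠Z = −∠Y = -6.256°

773.8 μS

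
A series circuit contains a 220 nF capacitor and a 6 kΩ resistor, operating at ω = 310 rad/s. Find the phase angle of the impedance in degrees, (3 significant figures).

X_C = 1/(ωC) = 14700 Ω
Z = 6000 − j14700 Ω
|Z| = √(6000² + 14700²) = 15800 Ω
∠Z = arctan(-14700/6000) = -67.7°

-67.7°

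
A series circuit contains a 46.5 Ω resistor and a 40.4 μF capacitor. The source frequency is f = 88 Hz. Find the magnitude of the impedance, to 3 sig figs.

ω = 2πf = 552.9 rad/s
X_C = 1/(ωC) = 44.8 Ω
Z = 46.5 − j44.8 Ω
|Z| = √(46.5² + 44.8²) = 64.5 Ω

64.5 Ω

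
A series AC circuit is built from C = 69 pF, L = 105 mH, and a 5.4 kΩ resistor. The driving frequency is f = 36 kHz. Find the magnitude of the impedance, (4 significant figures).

ω = 2πf = 226200 rad/s
X_L = ωL = 23750 Ω
X_C = 1/(ωC) = 64070 Ω
Net reactance X = X_L − X_C = -40320 Ω
Z = 5400 − j40320 Ω
|Z| = √(5400² + 40320²) = 40680 Ω

40680 Ω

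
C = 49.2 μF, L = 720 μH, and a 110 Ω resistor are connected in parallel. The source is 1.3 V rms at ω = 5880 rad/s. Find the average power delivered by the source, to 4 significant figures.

15.36 mW

X_L = ωL = 4.234 Ω
X_C = 1/(ωC) = 3.457 Ω
Parallel: admittances add. Y = 1/R + 1/(jωL) + jωC
Y = (0.009091 + j0.05309) S
|Y| = 0.05386 S → |Z| = 1/|Y| = 18.57 Ω, ∠Z = −∠Y = -80.28°
I = V/|Z| = 70.02 mA
P = VI cos φ = 1.3 × 0.07002 × cos(-80.28°) = 15.36 mW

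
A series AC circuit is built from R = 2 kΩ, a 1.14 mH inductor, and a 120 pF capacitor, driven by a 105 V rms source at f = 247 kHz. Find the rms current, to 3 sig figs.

ω = 2πf = 1.552e+06 rad/s
X_L = ωL = 1770 Ω
X_C = 1/(ωC) = 5370 Ω
Net reactance X = X_L − X_C = -3600 Ω
Z = 2000 − j3600 Ω
|Z| = √(2000² + 3600²) = 4120 Ω
I = V/|Z| = 105/4120 = 25.5 mA

25.5 mA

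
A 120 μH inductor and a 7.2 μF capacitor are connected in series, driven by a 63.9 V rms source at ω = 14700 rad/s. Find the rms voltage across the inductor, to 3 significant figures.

X_L = ωL = 1.76 Ω
X_C = 1/(ωC) = 9.45 Ω
Net reactance X = X_L − X_C = -7.68 Ω
Z = − j7.68 Ω
|Z| = √(0² + 7.68²) = 7.68 Ω
I = V/|Z| = 8.32 A
V_L = I·|Z_L| = 8.32 × 1.76 = 14.7 V

14.7 V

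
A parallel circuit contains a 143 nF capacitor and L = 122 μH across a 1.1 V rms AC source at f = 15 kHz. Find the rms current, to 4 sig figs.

80.84 mA

ω = 2πf = 94250 rad/s
X_L = ωL = 11.50 Ω
X_C = 1/(ωC) = 74.20 Ω
Parallel: admittances add. Y = 1/(jωL) + jωC
Y = (0 − j0.07349) S
|Y| = 0.07349 S → |Z| = 1/|Y| = 13.61 Ω, ∠Z = −∠Y = 90.00°
I = V/|Z| = 1.1/13.61 = 80.84 mA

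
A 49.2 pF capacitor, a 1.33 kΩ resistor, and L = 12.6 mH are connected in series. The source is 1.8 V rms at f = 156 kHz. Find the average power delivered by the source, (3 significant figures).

ω = 2πf = 980200 rad/s
X_L = ωL = 12400 Ω
X_C = 1/(ωC) = 20700 Ω
Net reactance X = X_L − X_C = -8390 Ω
Z = 1330 − j8390 Ω
|Z| = √(1330² + 8390²) = 8490 Ω
∠Z = arctan(-8390/1330) = -81.0°
I = V/|Z| = 212 μA
P = VI cos φ = 1.8 × 0.000212 × cos(-81.0°) = 59.8 μW

59.8 μW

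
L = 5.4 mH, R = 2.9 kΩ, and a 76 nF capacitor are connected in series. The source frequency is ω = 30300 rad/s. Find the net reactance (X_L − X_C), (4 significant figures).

-270.6 Ω

X_L = ωL = 163.6 Ω
X_C = 1/(ωC) = 434.3 Ω
X = 163.6 − 434.3 = -270.6 Ω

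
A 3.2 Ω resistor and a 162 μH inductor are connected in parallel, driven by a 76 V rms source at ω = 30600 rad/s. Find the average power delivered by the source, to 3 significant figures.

X_L = ωL = 4.96 Ω
Parallel: admittances add. Y = 1/R + 1/(jωL)
Y = (0.312 − j0.202) S
|Y| = 0.372 S → |Z| = 1/|Y| = 2.69 Ω, ∠Z = −∠Y = 32.8°
I = V/|Z| = 28.3 A
P = VI cos φ = 76 × 28.3 × cos(32.8°) = 1.81 kW

1.81 kW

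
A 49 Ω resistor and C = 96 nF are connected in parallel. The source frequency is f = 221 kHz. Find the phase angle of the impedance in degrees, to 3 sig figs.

-81.3°

ω = 2πf = 1.389e+06 rad/s
X_C = 1/(ωC) = 7.50 Ω
Parallel: admittances add. Y = 1/R + jωC
Y = (0.0204 + j0.133) S
|Y| = 0.135 S → |Z| = 1/|Y| = 7.42 Ω, ∠Z = −∠Y = -81.3°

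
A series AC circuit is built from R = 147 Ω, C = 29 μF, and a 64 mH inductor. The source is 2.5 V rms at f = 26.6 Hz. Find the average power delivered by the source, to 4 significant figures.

ω = 2πf = 167.1 rad/s
X_L = ωL = 10.70 Ω
X_C = 1/(ωC) = 206.3 Ω
Net reactance X = X_L − X_C = -195.6 Ω
Z = 147.0 − j195.6 Ω
|Z| = √(147.0² + 195.6²) = 244.7 Ω
∠Z = arctan(-195.6/147.0) = -53.08°
I = V/|Z| = 10.22 mA
P = VI cos φ = 2.5 × 0.01022 × cos(-53.08°) = 15.34 mW

15.34 mW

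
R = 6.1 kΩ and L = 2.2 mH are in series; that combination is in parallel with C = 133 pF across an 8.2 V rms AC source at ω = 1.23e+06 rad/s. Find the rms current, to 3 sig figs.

1.40 mA

X_L = ωL = 2710 Ω
X_C = 1/(ωC) = 6110 Ω
Branch 1 (R+jX_L): Z₁ = 6100 + j2710 Ω, |Z₁| = 6670 Ω
Branch 2 (−jX_C): Z₂ = −j6110 Ω
Parallel: Z = Z₁Z₂/(Z₁+Z₂), |Z| = 5840 Ω, ∠Z = -36.9°
I = V/|Z| = 8.2/5840 = 1.40 mA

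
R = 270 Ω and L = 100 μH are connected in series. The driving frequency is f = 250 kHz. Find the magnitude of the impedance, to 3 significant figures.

312 Ω

ω = 2πf = 1.571e+06 rad/s
X_L = ωL = 157 Ω
Z = 270 + j157 Ω
|Z| = √(270² + 157²) = 312 Ω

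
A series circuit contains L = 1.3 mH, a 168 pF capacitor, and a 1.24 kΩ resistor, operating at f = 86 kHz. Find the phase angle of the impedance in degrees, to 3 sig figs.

-83.1°

ω = 2πf = 540400 rad/s
X_L = ωL = 702 Ω
X_C = 1/(ωC) = 11000 Ω
Net reactance X = X_L − X_C = -10300 Ω
Z = 1240 − j10300 Ω
|Z| = √(1240² + 10300²) = 10400 Ω
∠Z = arctan(-10300/1240) = -83.1°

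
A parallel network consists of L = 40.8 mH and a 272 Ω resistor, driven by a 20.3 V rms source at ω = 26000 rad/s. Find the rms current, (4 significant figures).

77.05 mA

X_L = ωL = 1061 Ω
Parallel: admittances add. Y = 1/R + 1/(jωL)
Y = (0.003676 − j0.0009427) S
|Y| = 0.003795 S → |Z| = 1/|Y| = 263.5 Ω, ∠Z = −∠Y = 14.38°
I = V/|Z| = 20.3/263.5 = 77.05 mA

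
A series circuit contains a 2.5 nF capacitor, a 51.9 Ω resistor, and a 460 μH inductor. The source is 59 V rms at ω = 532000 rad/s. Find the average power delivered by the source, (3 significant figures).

X_L = ωL = 245 Ω
X_C = 1/(ωC) = 752 Ω
Net reactance X = X_L − X_C = -507 Ω
Z = 51.9 − j507 Ω
|Z| = √(51.9² + 507²) = 510 Ω
∠Z = arctan(-507/51.9) = -84.2°
I = V/|Z| = 116 mA
P = VI cos φ = 59 × 0.116 × cos(-84.2°) = 695 mW

695 mW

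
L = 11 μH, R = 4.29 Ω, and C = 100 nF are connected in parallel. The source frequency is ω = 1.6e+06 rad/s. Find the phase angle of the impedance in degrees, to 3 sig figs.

-23.9°

X_L = ωL = 17.6 Ω
X_C = 1/(ωC) = 6.25 Ω
Parallel: admittances add. Y = 1/R + 1/(jωL) + jωC
Y = (0.233 + j0.103) S
|Y| = 0.255 S → |Z| = 1/|Y| = 3.92 Ω, ∠Z = −∠Y = -23.9°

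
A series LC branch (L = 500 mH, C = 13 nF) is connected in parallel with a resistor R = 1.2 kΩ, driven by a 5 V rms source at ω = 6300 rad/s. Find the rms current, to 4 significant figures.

4.203 mA

X_L = ωL = 3150 Ω
X_C = 1/(ωC) = 12210 Ω
Branch 1: Z₁ = R = 1200 Ω
Branch 2 (series LC): Z₂ = j(X_L − X_C) = −j9060 Ω
Parallel: Z = Z₁Z₂/(Z₁+Z₂), |Z| = 1190 Ω, ∠Z = -7.545°
I = V/|Z| = 5/1190 = 4.203 mA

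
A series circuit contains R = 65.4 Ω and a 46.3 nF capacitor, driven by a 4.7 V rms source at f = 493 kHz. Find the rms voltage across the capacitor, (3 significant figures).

0.498 V

ω = 2πf = 3.098e+06 rad/s
X_C = 1/(ωC) = 6.97 Ω
Z = 65.4 − j6.97 Ω
|Z| = √(65.4² + 6.97²) = 65.8 Ω
I = V/|Z| = 71.5 mA
V_C = I·|Z_C| = 0.0715 × 6.97 = 0.498 V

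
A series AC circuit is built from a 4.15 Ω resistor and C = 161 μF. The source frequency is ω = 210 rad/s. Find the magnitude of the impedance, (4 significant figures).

29.87 Ω

X_C = 1/(ωC) = 29.58 Ω
Z = 4.150 − j29.58 Ω
|Z| = √(4.150² + 29.58²) = 29.87 Ω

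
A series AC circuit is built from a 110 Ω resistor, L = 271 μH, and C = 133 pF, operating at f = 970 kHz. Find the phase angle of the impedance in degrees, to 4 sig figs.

75.26°

ω = 2πf = 6.095e+06 rad/s
X_L = ωL = 1652 Ω
X_C = 1/(ωC) = 1234 Ω
Net reactance X = X_L − X_C = 418.0 Ω
Z = 110.0 + j418.0 Ω
|Z| = √(110.0² + 418.0²) = 432.2 Ω
∠Z = arctan(418.0/110.0) = 75.26°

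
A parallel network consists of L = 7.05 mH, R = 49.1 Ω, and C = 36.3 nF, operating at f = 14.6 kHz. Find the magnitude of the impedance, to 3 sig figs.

48.9 Ω

ω = 2πf = 91730 rad/s
X_L = ωL = 647 Ω
X_C = 1/(ωC) = 300 Ω
Parallel: admittances add. Y = 1/R + 1/(jωL) + jωC
Y = (0.0204 + j0.00178) S
|Y| = 0.0204 S → |Z| = 1/|Y| = 48.9 Ω, ∠Z = −∠Y = -5.01°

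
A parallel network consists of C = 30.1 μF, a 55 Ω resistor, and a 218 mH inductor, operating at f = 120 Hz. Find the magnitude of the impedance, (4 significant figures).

40.61 Ω

ω = 2πf = 754.0 rad/s
X_L = ωL = 164.4 Ω
X_C = 1/(ωC) = 44.06 Ω
Parallel: admittances add. Y = 1/R + 1/(jωL) + jωC
Y = (0.01818 + j0.01661) S
|Y| = 0.02463 S → |Z| = 1/|Y| = 40.61 Ω, ∠Z = −∠Y = -42.41°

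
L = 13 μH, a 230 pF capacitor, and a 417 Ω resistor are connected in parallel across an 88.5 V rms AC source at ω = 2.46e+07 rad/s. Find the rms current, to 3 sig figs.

309 mA

X_L = ωL = 320 Ω
X_C = 1/(ωC) = 177 Ω
Parallel: admittances add. Y = 1/R + 1/(jωL) + jωC
Y = (0.00240 + j0.00253) S
|Y| = 0.00349 S → |Z| = 1/|Y| = 287 Ω, ∠Z = −∠Y = -46.5°
I = V/|Z| = 88.5/287 = 309 mA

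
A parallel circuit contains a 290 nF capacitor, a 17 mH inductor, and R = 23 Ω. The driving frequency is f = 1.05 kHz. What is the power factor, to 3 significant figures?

ω = 2πf = 6597 rad/s
X_L = ωL = 112 Ω
X_C = 1/(ωC) = 523 Ω
Parallel: admittances add. Y = 1/R + 1/(jωL) + jωC
Y = (0.0435 − j0.00700) S
|Y| = 0.0440 S → |Z| = 1/|Y| = 22.7 Ω, ∠Z = −∠Y = 9.15°
cos φ = cos(9.15°) = 0.987

0.987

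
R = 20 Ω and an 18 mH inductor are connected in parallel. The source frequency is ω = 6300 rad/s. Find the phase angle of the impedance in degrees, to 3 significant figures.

X_L = ωL = 113 Ω
Parallel: admittances add. Y = 1/R + 1/(jωL)
Y = (0.0500 − j0.00882) S
|Y| = 0.0508 S → |Z| = 1/|Y| = 19.7 Ω, ∠Z = −∠Y = 10.0°

10.0°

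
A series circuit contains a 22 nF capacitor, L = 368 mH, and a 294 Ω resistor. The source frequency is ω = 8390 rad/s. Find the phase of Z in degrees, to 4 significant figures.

X_L = ωL = 3088 Ω
X_C = 1/(ωC) = 5418 Ω
Net reactance X = X_L − X_C = -2330 Ω
Z = 294.0 − j2330 Ω
|Z| = √(294.0² + 2330²) = 2349 Ω
∠Z = arctan(-2330/294.0) = -82.81°

-82.81°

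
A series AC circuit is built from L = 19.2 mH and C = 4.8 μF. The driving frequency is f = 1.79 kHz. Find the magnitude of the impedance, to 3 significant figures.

197 Ω

ω = 2πf = 11250 rad/s
X_L = ωL = 216 Ω
X_C = 1/(ωC) = 18.5 Ω
Net reactance X = X_L − X_C = 197 Ω
Z = j197 Ω
|Z| = √(0² + 197²) = 197 Ω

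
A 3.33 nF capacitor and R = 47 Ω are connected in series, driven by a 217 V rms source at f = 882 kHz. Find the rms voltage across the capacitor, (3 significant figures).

ω = 2πf = 5.542e+06 rad/s
X_C = 1/(ωC) = 54.2 Ω
Z = 47.0 − j54.2 Ω
|Z| = √(47.0² + 54.2²) = 71.7 Ω
I = V/|Z| = 3.03 A
V_C = I·|Z_C| = 3.03 × 54.2 = 164 V

164 V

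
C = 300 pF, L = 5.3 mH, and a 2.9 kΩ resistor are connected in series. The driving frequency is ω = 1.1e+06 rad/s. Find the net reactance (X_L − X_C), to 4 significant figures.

X_L = ωL = 5830 Ω
X_C = 1/(ωC) = 3030 Ω
X = 5830 − 3030 = 2800 Ω

2800 Ω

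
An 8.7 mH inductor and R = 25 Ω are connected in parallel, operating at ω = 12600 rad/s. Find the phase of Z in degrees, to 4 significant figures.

12.85°

X_L = ωL = 109.6 Ω
Parallel: admittances add. Y = 1/R + 1/(jωL)
Y = (0.04000 − j0.009122) S
|Y| = 0.04103 S → |Z| = 1/|Y| = 24.37 Ω, ∠Z = −∠Y = 12.85°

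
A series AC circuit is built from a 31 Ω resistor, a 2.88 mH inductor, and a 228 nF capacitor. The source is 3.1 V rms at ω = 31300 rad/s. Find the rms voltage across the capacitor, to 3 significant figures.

7.39 V

X_L = ωL = 90.1 Ω
X_C = 1/(ωC) = 140 Ω
Net reactance X = X_L − X_C = -50.0 Ω
Z = 31.0 − j50.0 Ω
|Z| = √(31.0² + 50.0²) = 58.8 Ω
I = V/|Z| = 52.7 mA
V_C = I·|Z_C| = 0.0527 × 140 = 7.39 V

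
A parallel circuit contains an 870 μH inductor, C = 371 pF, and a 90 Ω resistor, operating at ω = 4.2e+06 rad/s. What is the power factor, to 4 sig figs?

0.9934

X_L = ωL = 3654 Ω
X_C = 1/(ωC) = 641.8 Ω
Parallel: admittances add. Y = 1/R + 1/(jωL) + jωC
Y = (0.01111 + j0.001285) S
|Y| = 0.01119 S → |Z| = 1/|Y| = 89.40 Ω, ∠Z = −∠Y = -6.595°
cos φ = cos(-6.595°) = 0.9934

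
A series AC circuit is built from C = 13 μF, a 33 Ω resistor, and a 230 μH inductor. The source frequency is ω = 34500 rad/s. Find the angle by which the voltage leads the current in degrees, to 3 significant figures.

9.81°

X_L = ωL = 7.94 Ω
X_C = 1/(ωC) = 2.23 Ω
Net reactance X = X_L − X_C = 5.71 Ω
Z = 33.0 + j5.71 Ω
|Z| = √(33.0² + 5.71²) = 33.5 Ω
∠Z = arctan(5.71/33.0) = 9.81°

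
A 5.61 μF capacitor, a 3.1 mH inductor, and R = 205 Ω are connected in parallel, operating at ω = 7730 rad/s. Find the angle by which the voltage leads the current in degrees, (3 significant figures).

X_L = ωL = 24.0 Ω
X_C = 1/(ωC) = 23.1 Ω
Parallel: admittances add. Y = 1/R + 1/(jωL) + jωC
Y = (0.00488 + j0.00163) S
|Y| = 0.00514 S → |Z| = 1/|Y| = 194 Ω, ∠Z = −∠Y = -18.5°

-18.5°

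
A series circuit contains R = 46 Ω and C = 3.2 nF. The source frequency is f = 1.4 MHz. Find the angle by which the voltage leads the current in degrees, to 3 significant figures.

ω = 2πf = 8.796e+06 rad/s
X_C = 1/(ωC) = 35.5 Ω
Z = 46.0 − j35.5 Ω
|Z| = √(46.0² + 35.5²) = 58.1 Ω
∠Z = arctan(-35.5/46.0) = -37.7°

-37.7°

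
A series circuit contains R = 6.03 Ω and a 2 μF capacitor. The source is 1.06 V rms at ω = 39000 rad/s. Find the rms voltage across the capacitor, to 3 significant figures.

X_C = 1/(ωC) = 12.8 Ω
Z = 6.03 − j12.8 Ω
|Z| = √(6.03² + 12.8²) = 14.2 Ω
I = V/|Z| = 74.8 mA
V_C = I·|Z_C| = 0.0748 × 12.8 = 0.959 V

0.959 V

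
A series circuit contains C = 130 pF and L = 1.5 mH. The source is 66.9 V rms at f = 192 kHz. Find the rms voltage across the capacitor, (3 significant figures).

ω = 2πf = 1.206e+06 rad/s
X_L = ωL = 1810 Ω
X_C = 1/(ωC) = 6380 Ω
Net reactance X = X_L − X_C = -4570 Ω
Z = − j4570 Ω
|Z| = √(0² + 4570²) = 4570 Ω
I = V/|Z| = 14.6 mA
V_C = I·|Z_C| = 0.0146 × 6380 = 93.4 V

93.4 V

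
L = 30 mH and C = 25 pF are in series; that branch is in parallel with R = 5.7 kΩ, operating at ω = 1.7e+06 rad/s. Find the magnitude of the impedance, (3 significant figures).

5580 Ω

X_L = ωL = 51000 Ω
X_C = 1/(ωC) = 23500 Ω
Branch 1: Z₁ = R = 5700 Ω
Branch 2 (series LC): Z₂ = j(X_L − X_C) = j27500 Ω
Parallel: Z = Z₁Z₂/(Z₁+Z₂), |Z| = 5580 Ω, ∠Z = 11.7°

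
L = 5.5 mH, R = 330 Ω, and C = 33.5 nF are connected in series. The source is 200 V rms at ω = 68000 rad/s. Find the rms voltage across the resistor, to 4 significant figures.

196.2 V

X_L = ωL = 374.0 Ω
X_C = 1/(ωC) = 439.0 Ω
Net reactance X = X_L − X_C = -64.98 Ω
Z = 330.0 − j64.98 Ω
|Z| = √(330.0² + 64.98²) = 336.3 Ω
I = V/|Z| = 594.6 mA
V_R = I·|Z_R| = 0.5946 × 330.0 = 196.2 V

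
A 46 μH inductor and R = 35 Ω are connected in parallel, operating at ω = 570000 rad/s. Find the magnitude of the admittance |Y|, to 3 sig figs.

47.7 mS

X_L = ωL = 26.2 Ω
Parallel: admittances add. Y = 1/R + 1/(jωL)
Y = (0.0286 − j0.0381) S
|Y| = 0.0477 S → |Z| = 1/|Y| = 21.0 Ω, ∠Z = −∠Y = 53.2°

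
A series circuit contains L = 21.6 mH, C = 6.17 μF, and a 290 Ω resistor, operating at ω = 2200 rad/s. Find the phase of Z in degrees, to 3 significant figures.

X_L = ωL = 47.5 Ω
X_C = 1/(ωC) = 73.7 Ω
Net reactance X = X_L − X_C = -26.2 Ω
Z = 290 − j26.2 Ω
|Z| = √(290² + 26.2²) = 291 Ω
∠Z = arctan(-26.2/290) = -5.15°

-5.15°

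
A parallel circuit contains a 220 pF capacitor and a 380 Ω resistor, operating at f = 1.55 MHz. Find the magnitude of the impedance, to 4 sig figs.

294.7 Ω

ω = 2πf = 9.739e+06 rad/s
X_C = 1/(ωC) = 466.7 Ω
Parallel: admittances add. Y = 1/R + jωC
Y = (0.002632 + j0.002143) S
|Y| = 0.003393 S → |Z| = 1/|Y| = 294.7 Ω, ∠Z = −∠Y = -39.15°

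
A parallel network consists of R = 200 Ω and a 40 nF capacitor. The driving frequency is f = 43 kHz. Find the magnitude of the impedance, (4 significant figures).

83.98 Ω

ω = 2πf = 270200 rad/s
X_C = 1/(ωC) = 92.53 Ω
Parallel: admittances add. Y = 1/R + jωC
Y = (0.005000 + j0.01081) S
|Y| = 0.01191 S → |Z| = 1/|Y| = 83.98 Ω, ∠Z = −∠Y = -65.17°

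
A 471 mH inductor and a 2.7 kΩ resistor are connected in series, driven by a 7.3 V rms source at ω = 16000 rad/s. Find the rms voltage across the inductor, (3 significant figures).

6.87 V

X_L = ωL = 7540 Ω
Z = 2700 + j7540 Ω
|Z| = √(2700² + 7540²) = 8010 Ω
I = V/|Z| = 912 μA
V_L = I·|Z_L| = 0.000912 × 7540 = 6.87 V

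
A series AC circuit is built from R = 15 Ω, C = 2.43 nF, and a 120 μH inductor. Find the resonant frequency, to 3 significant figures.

295 kHz

ω₀ = 1/√(LC) = 1/√(0.00012 × 2.43e-09) = 1.852e+06 rad/s
f₀ = ω₀/(2π) = 295 kHz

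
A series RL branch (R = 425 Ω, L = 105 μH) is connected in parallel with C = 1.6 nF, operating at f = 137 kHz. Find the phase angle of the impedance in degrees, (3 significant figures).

-21.8°

ω = 2πf = 860800 rad/s
X_L = ωL = 90.4 Ω
X_C = 1/(ωC) = 726 Ω
Branch 1 (R+jX_L): Z₁ = 425 + j90.4 Ω, |Z₁| = 435 Ω
Branch 2 (−jX_C): Z₂ = −j726 Ω
Parallel: Z = Z₁Z₂/(Z₁+Z₂), |Z| = 413 Ω, ∠Z = -21.8°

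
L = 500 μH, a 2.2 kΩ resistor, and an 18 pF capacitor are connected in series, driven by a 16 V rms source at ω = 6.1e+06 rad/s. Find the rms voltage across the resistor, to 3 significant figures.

5.46 V

X_L = ωL = 3050 Ω
X_C = 1/(ωC) = 9110 Ω
Net reactance X = X_L − X_C = -6060 Ω
Z = 2200 − j6060 Ω
|Z| = √(2200² + 6060²) = 6440 Ω
I = V/|Z| = 2.48 mA
V_R = I·|Z_R| = 0.00248 × 2200 = 5.46 V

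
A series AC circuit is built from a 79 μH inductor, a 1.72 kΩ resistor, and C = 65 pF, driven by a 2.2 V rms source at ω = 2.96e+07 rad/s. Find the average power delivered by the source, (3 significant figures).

X_L = ωL = 2340 Ω
X_C = 1/(ωC) = 520 Ω
Net reactance X = X_L − X_C = 1820 Ω
Z = 1720 + j1820 Ω
|Z| = √(1720² + 1820²) = 2500 Ω
∠Z = arctan(1820/1720) = 46.6°
I = V/|Z| = 879 μA
P = VI cos φ = 2.2 × 0.000879 × cos(46.6°) = 1.33 mW

1.33 mW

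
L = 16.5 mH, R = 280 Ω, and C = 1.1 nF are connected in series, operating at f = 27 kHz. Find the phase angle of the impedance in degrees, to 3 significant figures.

-83.8°

ω = 2πf = 169600 rad/s
X_L = ωL = 2800 Ω
X_C = 1/(ωC) = 5360 Ω
Net reactance X = X_L − X_C = -2560 Ω
Z = 280 − j2560 Ω
|Z| = √(280² + 2560²) = 2570 Ω
∠Z = arctan(-2560/280) = -83.8°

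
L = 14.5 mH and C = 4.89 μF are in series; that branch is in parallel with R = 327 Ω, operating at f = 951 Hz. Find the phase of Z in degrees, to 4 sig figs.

ω = 2πf = 5975 rad/s
X_L = ωL = 86.64 Ω
X_C = 1/(ωC) = 34.22 Ω
Branch 1: Z₁ = R = 327.0 Ω
Branch 2 (series LC): Z₂ = j(X_L − X_C) = j52.42 Ω
Parallel: Z = Z₁Z₂/(Z₁+Z₂), |Z| = 51.76 Ω, ∠Z = 80.89°

80.89°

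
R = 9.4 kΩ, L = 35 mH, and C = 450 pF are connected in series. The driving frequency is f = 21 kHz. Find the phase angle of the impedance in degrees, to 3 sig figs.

-52.4°

ω = 2πf = 131900 rad/s
X_L = ωL = 4620 Ω
X_C = 1/(ωC) = 16800 Ω
Net reactance X = X_L − X_C = -12200 Ω
Z = 9400 − j12200 Ω
|Z| = √(9400² + 12200²) = 15400 Ω
∠Z = arctan(-12200/9400) = -52.4°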